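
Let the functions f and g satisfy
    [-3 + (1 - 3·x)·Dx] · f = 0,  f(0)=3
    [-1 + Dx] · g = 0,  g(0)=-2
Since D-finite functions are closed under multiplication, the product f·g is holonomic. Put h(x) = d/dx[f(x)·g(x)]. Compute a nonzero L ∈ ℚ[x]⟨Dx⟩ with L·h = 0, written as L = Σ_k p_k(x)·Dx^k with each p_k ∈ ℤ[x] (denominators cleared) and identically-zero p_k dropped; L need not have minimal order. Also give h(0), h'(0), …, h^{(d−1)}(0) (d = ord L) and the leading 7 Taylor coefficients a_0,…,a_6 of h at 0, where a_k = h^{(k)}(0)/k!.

L = (25 - 24·x + 9·x^2) + (-4 + 15·x - 9·x^2)·Dx  (order 1).
h: a_k = -24, -150, -678, -2713, -10174, -732529/20, -1538311/12, …
ICs: h(0) = -24.

f: a_k = 3, 9, 27, 81, 243, 729, 2187, …
g: a_k = -2, -2, -1, -1/3, -1/12, -1/60, -1/360, …
L₀ := L_f ⊗_s L_g (sym. prod.), ord ≤ 1.
h=h₀': d/dx-closure on L₀ ⇒ L.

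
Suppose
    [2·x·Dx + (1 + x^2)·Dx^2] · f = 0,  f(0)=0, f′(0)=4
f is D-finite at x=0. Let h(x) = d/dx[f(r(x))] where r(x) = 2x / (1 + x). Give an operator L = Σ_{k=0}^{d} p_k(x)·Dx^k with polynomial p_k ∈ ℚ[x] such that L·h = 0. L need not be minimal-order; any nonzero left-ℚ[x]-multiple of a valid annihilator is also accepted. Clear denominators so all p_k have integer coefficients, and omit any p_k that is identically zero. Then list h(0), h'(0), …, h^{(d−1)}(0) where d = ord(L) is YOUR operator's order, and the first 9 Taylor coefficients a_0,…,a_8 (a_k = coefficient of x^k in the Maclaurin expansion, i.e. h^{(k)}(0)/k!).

f: a_k = 0, 4, 0, -4/3, 0, 4/5, 0, -4/7, 0, …
f∘r: x↦r, Dx↦Dx/r' in L_f ⇒ L₀.
h=h₀': d/dx-closure on L₀ ⇒ L.
L = (2 + 10·x) + (1 + 2·x + 5·x^2)·Dx  (order 1).
h: a_k = 8, -16, -8, 96, -152, -176, 1112, -1344, -2872, …
ICs: h(0) = 8.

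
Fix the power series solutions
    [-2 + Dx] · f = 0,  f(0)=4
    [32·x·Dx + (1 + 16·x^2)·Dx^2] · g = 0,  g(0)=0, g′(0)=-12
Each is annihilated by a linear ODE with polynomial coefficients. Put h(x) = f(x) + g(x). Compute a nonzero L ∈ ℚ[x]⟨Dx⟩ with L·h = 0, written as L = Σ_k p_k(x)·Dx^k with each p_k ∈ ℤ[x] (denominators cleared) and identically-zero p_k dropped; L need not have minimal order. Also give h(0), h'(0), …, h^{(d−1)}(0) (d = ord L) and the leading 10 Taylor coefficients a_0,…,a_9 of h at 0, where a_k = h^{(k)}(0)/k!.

f: a_k = 4, 8, 8, 16/3, 8/3, 16/15, 16/45, 32/315, 8/315, 16/2835, …
g: a_k = 0, -12, 0, 64, 0, -3072/5, 0, 49152/7, 0, -262144/3, …
h₀=f+g: left-lcm gives L₀, ord ≤ 3.
L = (32 - 64·x - 1536·x^2 - 1024·x^3)·Dx + (-18 + 704·x^2 - 512·x^4)·Dx^2 + (1 + 16·x + 32·x^2 + 256·x^3 + 256·x^4)·Dx^3  (order 3).
h: a_k = 4, -4, 8, 208/3, 8/3, -1840/3, 16/45, 2211872/315, 8/315, -247726064/2835, …
ICs: h(0) = 4, h′(0) = -4, h′′(0) = 16.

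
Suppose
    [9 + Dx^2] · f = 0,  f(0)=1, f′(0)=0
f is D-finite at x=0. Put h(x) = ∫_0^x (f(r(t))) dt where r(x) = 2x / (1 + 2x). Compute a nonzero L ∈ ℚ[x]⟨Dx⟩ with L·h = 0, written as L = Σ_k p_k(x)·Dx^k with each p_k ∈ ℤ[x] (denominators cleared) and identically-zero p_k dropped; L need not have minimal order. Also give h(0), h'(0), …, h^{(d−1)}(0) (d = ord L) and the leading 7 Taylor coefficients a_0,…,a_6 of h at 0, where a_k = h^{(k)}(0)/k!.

f: a_k = 1, 0, -9/2, 0, 27/8, 0, -81/80, …
L₀ from L_f via x↦r, Dx↦r'^{-1}Dx.
∫: right-multiply L₀ by Dx.
L = 36·Dx + (4 + 24·x + 48·x^2 + 32·x^3)·Dx^2 + (1 + 8·x + 24·x^2 + 32·x^3 + 16·x^4)·Dx^3  (order 3).
h: a_k = 0, 1, 0, -6, 18, -162/5, 24, …
ICs: h(0) = 0, h′(0) = 1, h′′(0) = 0.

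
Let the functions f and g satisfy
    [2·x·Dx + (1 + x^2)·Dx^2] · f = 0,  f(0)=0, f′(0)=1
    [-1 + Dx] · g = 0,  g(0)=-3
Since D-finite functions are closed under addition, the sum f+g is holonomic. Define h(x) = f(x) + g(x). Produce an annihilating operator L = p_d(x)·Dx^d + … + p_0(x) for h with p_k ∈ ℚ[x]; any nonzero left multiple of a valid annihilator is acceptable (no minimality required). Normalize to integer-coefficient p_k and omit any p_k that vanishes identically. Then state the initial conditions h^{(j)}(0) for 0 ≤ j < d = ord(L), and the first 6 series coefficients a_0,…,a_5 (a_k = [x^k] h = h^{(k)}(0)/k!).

f: a_k = 0, 1, 0, -1/3, 0, 1/5, …
g: a_k = -3, -3, -3/2, -1/2, -1/8, -1/40, …
L₀ := lclm(L_f,L_g); ord L₀ ≤ 2+1.
L = (2 - 4·x - 2·x^2)·Dx + (-3 + 3·x + x^2 - x^3)·Dx^2 + (1 + x + x^2 + x^3)·Dx^3  (order 3).
h: a_k = -3, -2, -3/2, -5/6, -1/8, 7/40, …
ICs: h(0) = -3, h′(0) = -2, h′′(0) = -3.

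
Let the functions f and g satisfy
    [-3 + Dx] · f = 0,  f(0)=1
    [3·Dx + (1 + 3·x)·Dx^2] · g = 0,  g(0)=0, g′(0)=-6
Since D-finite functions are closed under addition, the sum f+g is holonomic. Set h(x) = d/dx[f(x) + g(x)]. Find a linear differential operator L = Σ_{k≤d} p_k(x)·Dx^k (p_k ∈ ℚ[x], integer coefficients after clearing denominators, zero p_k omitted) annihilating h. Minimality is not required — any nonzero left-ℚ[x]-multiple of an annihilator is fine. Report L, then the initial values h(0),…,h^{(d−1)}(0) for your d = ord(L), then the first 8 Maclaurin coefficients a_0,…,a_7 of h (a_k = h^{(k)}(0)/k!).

f: a_k = 1, 3, 9/2, 9/2, 27/8, 81/40, 81/80, 243/560, …
g: a_k = 0, -6, 9, -18, 81/2, -486/5, 243, -4374/7, …
Sum ⇒ L₀ = lclm(L_f,L_g) in ℚ(x)⟨Dx⟩.
h₀' ⇒ L via d/dx closure of L₀.
L = (-27 - 27·x) + (3 - 18·x - 27·x^2)·Dx + (2 + 9·x + 9·x^2)·Dx^2  (order 2).
h: a_k = -3, 27, -81/2, 351/2, -3807/8, 58563/40, -349677/80, 7349049/560, …
ICs: h(0) = -3, h′(0) = 27.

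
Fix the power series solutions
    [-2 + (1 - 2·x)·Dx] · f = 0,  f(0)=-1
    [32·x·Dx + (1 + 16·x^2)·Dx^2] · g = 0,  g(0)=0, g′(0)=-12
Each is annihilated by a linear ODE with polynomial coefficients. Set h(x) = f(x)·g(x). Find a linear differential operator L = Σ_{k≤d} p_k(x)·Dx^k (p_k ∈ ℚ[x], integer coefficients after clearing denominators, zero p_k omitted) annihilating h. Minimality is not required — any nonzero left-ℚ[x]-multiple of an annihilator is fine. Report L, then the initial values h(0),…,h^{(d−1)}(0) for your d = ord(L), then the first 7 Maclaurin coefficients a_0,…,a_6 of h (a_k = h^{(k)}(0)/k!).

L = 64·x + (4 - 32·x + 128·x^2)·Dx + (-1 + 2·x - 16·x^2 + 32·x^3)·Dx^2  (order 2).
h: a_k = 0, 12, 24, -16, -32, 2752/5, 5504/5, …
ICs: h(0) = 0, h′(0) = 12.

f: a_k = -1, -2, -4, -8, -16, -32, -64, …
g: a_k = 0, -12, 0, 64, 0, -3072/5, 0, …
L₀ := L_f ⊗_s L_g (sym. prod.), ord ≤ 2.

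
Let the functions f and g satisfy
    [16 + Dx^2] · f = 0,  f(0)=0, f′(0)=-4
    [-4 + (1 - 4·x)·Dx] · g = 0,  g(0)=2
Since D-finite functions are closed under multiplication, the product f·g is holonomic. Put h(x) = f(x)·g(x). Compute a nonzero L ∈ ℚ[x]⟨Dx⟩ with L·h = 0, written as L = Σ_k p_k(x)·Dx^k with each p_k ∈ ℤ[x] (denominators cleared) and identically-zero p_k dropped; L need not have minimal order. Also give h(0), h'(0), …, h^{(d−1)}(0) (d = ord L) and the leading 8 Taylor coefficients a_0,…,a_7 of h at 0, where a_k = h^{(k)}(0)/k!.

L = (-16 + 64·x) + 8·Dx + (-1 + 4·x)·Dx^2  (order 2).
h: a_k = 0, -8, -32, -320/3, -1280/3, -25856/15, -103424/15, -8685568/315, …
ICs: h(0) = 0, h′(0) = -8.

f: a_k = 0, -4, 0, 32/3, 0, -128/15, 0, 1024/315, …
g: a_k = 2, 8, 32, 128, 512, 2048, 8192, 32768, …
f·g: L₀ = L_f ⊗_s L_g, ord ≤ 2·1.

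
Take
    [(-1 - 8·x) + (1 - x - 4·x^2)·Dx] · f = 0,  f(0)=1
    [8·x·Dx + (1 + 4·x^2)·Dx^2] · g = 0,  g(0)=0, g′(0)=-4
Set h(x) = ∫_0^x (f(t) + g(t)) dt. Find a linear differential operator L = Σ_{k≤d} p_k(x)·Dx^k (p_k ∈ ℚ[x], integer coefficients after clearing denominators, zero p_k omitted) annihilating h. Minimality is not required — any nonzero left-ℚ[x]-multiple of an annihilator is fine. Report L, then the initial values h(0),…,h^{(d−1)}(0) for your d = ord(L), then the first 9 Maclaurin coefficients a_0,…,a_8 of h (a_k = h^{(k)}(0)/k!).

L = (-40 + 160·x + 2272·x^2 + 4608·x^3 + 16896·x^4 + 6144·x^6)·Dx^2 + (31 + 264·x + 364·x^2 + 2208·x^3 + 4160·x^4 + 12800·x^5 + 768·x^6 + 6144·x^7)·Dx^3 + (-5 - 11·x - 80·x^2 + 116·x^3 + 80·x^4 + 704·x^5 + 1536·x^6 + 256·x^7 + 1024·x^8)·Dx^4  (order 4).
h: a_k = 0, 1, -3/2, 5/3, 43/12, 29/5, 87/10, 181/7, 3343/56, …
ICs: h(0) = 0, h′(0) = 1, h′′(0) = -3, h′′′(0) = 10.

f: a_k = 1, 1, 5, 9, 29, 65, 181, 441, 1165, …
g: a_k = 0, -4, 0, 16/3, 0, -64/5, 0, 256/7, 0, …
h₀=f+g: left-lcm gives L₀, ord ≤ 3.
Integrate: L := L₀·Dx.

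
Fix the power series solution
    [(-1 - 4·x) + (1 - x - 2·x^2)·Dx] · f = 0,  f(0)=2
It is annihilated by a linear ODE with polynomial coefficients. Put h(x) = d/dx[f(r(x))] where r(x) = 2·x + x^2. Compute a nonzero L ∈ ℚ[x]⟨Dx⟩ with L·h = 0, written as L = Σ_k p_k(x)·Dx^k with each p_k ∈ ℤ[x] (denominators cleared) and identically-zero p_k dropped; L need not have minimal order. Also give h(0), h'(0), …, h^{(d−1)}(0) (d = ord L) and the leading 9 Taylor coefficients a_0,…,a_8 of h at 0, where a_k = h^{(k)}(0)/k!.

f: a_k = 2, 2, 6, 10, 22, 42, 86, 170, 342, …
L₀ from L_f via x↦r, Dx↦r'^{-1}Dx.
Derive L from L₀ (diff closure).
L = (13 + 52·x + 186·x^2 + 160·x^3 + 40·x^4) + (-1 - 5·x + 26·x^2 + 62·x^3 + 40·x^4 + 8·x^5)·Dx  (order 1).
h: a_k = 4, 52, 312, 1912, 10540, 56412, 292656, 1488432, 7450308, …
ICs: h(0) = 4.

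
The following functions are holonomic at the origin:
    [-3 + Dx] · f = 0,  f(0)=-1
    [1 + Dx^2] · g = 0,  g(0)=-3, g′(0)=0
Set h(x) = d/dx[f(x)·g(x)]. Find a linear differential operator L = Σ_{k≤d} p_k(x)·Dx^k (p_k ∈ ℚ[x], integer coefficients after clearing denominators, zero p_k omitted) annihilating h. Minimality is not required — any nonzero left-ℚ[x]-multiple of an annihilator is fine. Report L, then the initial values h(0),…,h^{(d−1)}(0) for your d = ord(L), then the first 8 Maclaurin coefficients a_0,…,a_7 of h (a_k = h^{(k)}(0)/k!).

f: a_k = -1, -3, -9/2, -9/2, -27/8, -81/40, -81/80, -243/560, …
g: a_k = -3, 0, 3/2, 0, -1/8, 0, 1/240, 0, …
L₀ := L_f ⊗_s L_g (sym. prod.), ord ≤ 2.
h=h₀': d/dx-closure on L₀ ⇒ L.
L = 10 - 6·Dx + Dx^2  (order 2).
h: a_k = 9, 24, 27, 14, -3/2, -44/5, -83/10, -527/105, …
ICs: h(0) = 9, h′(0) = 24.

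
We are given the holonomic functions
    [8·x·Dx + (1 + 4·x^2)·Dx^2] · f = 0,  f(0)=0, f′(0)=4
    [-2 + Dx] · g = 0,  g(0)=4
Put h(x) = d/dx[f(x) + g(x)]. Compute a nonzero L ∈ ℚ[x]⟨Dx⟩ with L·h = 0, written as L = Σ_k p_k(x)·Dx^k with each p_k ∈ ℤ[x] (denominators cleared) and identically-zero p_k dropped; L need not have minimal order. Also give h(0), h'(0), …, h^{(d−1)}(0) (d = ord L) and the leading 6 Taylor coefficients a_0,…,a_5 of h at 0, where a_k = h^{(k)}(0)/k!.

L = (8 - 32·x - 32·x^2) + (-6 + 12·x + 8·x^2 - 16·x^3)·Dx + (1 + 2·x + 4·x^2 + 8·x^3)·Dx^2  (order 2).
h: a_k = 12, 16, 0, 32/3, 208/3, 32/15, …
ICs: h(0) = 12, h′(0) = 16.

f: a_k = 0, 4, 0, -16/3, 0, 64/5, …
g: a_k = 4, 8, 8, 16/3, 8/3, 16/15, …
f+g: L₀ = lclm(L_f,L_g), ord ≤ 2+1.
h₀' ⇒ L via d/dx closure of L₀.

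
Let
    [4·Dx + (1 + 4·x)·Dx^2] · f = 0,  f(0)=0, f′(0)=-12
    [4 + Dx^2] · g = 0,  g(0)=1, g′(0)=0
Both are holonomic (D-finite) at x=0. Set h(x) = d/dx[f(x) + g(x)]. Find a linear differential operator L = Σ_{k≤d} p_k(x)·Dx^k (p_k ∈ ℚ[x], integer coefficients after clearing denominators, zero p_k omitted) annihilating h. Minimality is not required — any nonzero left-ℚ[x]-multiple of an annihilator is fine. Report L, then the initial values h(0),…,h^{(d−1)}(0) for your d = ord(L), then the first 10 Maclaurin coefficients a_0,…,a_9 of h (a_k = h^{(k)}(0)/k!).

L = (400 + 128·x + 256·x^2) + (36 + 176·x + 192·x^2 + 256·x^3)·Dx + (100 + 32·x + 64·x^2)·Dx^2 + (9 + 44·x + 48·x^2 + 64·x^3)·Dx^3  (order 3).
h: a_k = -12, 44, -192, 2312/3, -3072, 184312/15, -49152, 61931536/315, -786432, 8918138872/2835, …
ICs: h(0) = -12, h′(0) = 44, h′′(0) = -384.

f: a_k = 0, -12, 24, -64, 192, -3072/5, 2048, -49152/7, 24576, -262144/3, …
g: a_k = 1, 0, -2, 0, 2/3, 0, -4/45, 0, 2/315, 0, …
L₀ := lclm(L_f,L_g); ord L₀ ≤ 2+2.
Derive L from L₀ (diff closure).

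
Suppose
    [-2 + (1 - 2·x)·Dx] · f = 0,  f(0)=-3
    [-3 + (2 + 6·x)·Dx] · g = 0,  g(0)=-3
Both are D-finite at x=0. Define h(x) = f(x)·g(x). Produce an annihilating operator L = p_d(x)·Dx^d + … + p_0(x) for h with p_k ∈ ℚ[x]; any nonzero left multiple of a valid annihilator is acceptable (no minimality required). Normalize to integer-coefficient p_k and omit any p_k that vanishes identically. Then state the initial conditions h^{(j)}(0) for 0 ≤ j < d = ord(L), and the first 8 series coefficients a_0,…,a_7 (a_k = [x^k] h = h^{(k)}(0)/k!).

L = (7 + 6·x) + (-2 - 2·x + 12·x^2)·Dx  (order 1).
h: a_k = 9, 63/2, 423/8, 1935/16, 27315/128, 124569/256, 858771/1024, 4084623/2048, …
ICs: h(0) = 9.

f: a_k = -3, -6, -12, -24, -48, -96, -192, -384, …
g: a_k = -3, -9/2, 27/8, -81/16, 1215/128, -5103/256, 45927/1024, -216513/2048, …
h₀=f·g: eliminate ⇒ L₀, order ≤ 1·1.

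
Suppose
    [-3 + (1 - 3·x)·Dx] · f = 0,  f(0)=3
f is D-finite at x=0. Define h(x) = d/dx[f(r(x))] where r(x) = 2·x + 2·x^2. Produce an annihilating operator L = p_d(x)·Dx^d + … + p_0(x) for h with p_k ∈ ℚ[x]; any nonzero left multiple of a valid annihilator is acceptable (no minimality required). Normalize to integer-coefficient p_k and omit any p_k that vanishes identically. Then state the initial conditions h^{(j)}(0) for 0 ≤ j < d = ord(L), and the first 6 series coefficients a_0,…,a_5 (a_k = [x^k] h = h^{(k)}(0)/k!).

f: a_k = 3, 9, 27, 81, 243, 729, …
h₀=f(r): pull back L_f along r ⇒ L₀.
h=h₀': d/dx-closure on L₀ ⇒ L.
L = (14 + 36·x + 36·x^2) + (-1 + 4·x + 18·x^2 + 12·x^3)·Dx  (order 1).
h: a_k = 18, 252, 2592, 23760, 204120, 1683504, …
ICs: h(0) = 18.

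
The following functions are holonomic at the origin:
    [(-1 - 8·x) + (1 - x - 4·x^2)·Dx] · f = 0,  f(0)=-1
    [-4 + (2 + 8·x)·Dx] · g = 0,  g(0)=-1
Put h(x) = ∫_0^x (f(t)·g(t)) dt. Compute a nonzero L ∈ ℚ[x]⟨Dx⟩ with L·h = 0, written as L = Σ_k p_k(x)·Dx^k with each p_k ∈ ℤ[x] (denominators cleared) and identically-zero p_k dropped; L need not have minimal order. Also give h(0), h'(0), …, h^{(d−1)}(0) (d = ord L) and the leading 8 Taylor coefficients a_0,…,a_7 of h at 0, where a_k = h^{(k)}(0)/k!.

L = (3 + 10·x + 24·x^2)·Dx + (-1 - 3·x + 8·x^2 + 16·x^3)·Dx^2  (order 2).
h: a_k = 0, 1, 3/2, 5/3, 21/4, 31/5, 143/6, 183/7, …
ICs: h(0) = 0, h′(0) = 1.

f: a_k = -1, -1, -5, -9, -29, -65, -181, -441, …
g: a_k = -1, -2, 2, -4, 10, -28, 84, -264, …
h₀=f·g: eliminate ⇒ L₀, order ≤ 1·1.
∫: right-multiply L₀ by Dx.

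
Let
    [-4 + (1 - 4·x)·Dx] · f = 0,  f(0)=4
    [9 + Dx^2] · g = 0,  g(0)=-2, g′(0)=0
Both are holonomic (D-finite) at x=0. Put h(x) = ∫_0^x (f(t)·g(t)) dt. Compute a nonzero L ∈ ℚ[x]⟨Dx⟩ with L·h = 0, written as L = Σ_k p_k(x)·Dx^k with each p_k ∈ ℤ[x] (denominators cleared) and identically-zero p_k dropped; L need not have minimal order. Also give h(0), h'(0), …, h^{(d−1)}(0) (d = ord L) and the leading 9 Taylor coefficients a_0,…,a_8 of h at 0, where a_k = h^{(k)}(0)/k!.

L = (-9 + 36·x)·Dx + 8·Dx^2 + (-1 + 4·x)·Dx^3  (order 3).
h: a_k = 0, -8, -16, -92/3, -92, -1499/5, -2998/3, -239759/70, -239759/20, …
ICs: h(0) = 0, h′(0) = -8, h′′(0) = -32.

f: a_k = 4, 16, 64, 256, 1024, 4096, 16384, 65536, 262144, …
g: a_k = -2, 0, 9, 0, -27/4, 0, 81/40, 0, -729/2240, …
L₀ := L_f ⊗_s L_g (sym. prod.), ord ≤ 2.
Integrate: L := L₀·Dx.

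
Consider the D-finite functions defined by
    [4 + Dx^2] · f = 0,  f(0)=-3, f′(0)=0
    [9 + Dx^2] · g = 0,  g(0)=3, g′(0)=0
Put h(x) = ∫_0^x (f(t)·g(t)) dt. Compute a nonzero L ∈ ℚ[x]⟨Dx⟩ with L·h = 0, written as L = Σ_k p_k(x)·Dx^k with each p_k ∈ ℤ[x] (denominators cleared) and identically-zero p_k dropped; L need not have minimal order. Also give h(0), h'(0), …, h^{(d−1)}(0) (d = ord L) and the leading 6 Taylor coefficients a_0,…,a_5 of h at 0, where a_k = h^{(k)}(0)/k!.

f: a_k = -3, 0, 6, 0, -2, 0, …
g: a_k = 3, 0, -27/2, 0, 81/8, 0, …
Sym-product of L_f,L_g gives L₀ (≤ ord 4).
h=∫h₀ ⇒ L = L₀·Dx.
L = 25·Dx + 26·Dx^3 + Dx^5  (order 5).
h: a_k = 0, -9, 0, 39/2, 0, -939/40, …
ICs: h(0) = 0, h′(0) = -9, h′′(0) = 0, h′′′(0) = 117, h′′′′(0) = 0.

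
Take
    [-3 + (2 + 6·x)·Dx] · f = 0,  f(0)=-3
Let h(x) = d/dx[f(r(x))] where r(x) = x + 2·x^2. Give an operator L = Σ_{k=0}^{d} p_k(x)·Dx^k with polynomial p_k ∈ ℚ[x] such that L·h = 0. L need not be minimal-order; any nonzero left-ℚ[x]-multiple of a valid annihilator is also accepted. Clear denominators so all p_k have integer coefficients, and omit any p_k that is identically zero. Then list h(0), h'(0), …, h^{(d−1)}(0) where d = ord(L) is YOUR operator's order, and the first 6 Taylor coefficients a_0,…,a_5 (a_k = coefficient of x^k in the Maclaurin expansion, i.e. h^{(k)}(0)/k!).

L = 5 + (-2 - 14·x - 36·x^2 - 48·x^3)·Dx  (order 1).
h: a_k = -9/2, -45/4, 405/16, -945/32, -6075/256, 100845/512, …
ICs: h(0) = -9/2.

f: a_k = -3, -9/2, 27/8, -81/16, 1215/128, -5103/256, …
L₀ from L_f via x↦r, Dx↦r'^{-1}Dx.
Derive L from L₀ (diff closure).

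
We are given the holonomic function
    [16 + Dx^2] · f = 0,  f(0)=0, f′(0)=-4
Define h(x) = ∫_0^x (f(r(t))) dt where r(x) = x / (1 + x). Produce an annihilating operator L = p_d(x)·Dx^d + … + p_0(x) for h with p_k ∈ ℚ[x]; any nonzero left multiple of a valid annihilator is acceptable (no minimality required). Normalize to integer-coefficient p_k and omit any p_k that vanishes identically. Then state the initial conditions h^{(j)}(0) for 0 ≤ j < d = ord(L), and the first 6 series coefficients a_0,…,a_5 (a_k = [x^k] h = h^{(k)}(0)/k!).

f: a_k = 0, -4, 0, 32/3, 0, -128/15, …
Substitute x→r, Dx→(1/r')Dx; clear ⇒ L₀.
h=∫₀ˣh₀: take L = L₀·Dx.
L = 16·Dx + (2 + 6·x + 6·x^2 + 2·x^3)·Dx^2 + (1 + 4·x + 6·x^2 + 4·x^3 + x^4)·Dx^3  (order 3).
h: a_k = 0, 0, -2, 4/3, 5/3, -28/5, …
ICs: h(0) = 0, h′(0) = 0, h′′(0) = -4.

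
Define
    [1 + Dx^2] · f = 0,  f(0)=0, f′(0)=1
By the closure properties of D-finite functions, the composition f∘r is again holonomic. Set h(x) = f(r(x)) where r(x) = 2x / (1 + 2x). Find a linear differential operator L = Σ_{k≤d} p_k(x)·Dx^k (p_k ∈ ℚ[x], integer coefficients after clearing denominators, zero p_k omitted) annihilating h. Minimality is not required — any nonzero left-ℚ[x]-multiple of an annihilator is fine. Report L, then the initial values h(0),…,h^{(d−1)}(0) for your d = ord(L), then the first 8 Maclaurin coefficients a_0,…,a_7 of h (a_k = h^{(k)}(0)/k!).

f: a_k = 0, 1, 0, -1/6, 0, 1/120, 0, -1/5040, …
h₀=f(r): pull back L_f along r ⇒ L₀.
L = 4 + (4 + 24·x + 48·x^2 + 32·x^3)·Dx + (1 + 8·x + 24·x^2 + 32·x^3 + 16·x^4)·Dx^2  (order 2).
h: a_k = 0, 2, -4, 20/3, -8, 4/15, 40, -55448/315, …
ICs: h(0) = 0, h′(0) = 2.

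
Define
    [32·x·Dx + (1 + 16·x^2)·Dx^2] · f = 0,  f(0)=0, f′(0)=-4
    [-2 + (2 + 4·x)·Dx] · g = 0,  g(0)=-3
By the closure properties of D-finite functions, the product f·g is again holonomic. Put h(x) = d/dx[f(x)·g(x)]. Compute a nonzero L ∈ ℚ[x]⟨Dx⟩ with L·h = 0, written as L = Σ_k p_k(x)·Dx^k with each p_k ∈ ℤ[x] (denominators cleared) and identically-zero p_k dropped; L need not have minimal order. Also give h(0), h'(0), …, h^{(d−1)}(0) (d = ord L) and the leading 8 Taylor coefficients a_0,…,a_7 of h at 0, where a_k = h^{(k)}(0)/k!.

L = (29 + 320·x - 1120·x^2 - 3072·x^3 - 768·x^4) + (38 + 300·x - 576·x^2 - 6656·x^3 - 10752·x^4 - 3072·x^5)·Dx + (3 - 20·x - 84·x^2 - 512·x^3 - 2176·x^4 - 3072·x^5 - 1024·x^6)·Dx^2  (order 2).
h: a_k = 12, 24, -210, -232, 6389/2, 17787/5, -1022653/20, -1888814/35, …
ICs: h(0) = 12, h′(0) = 24.

f: a_k = 0, -4, 0, 64/3, 0, -1024/5, 0, 16384/7, …
g: a_k = -3, -3, 3/2, -3/2, 15/8, -21/8, 63/16, -99/16, …
Product ⇒ symmetric product L₀, ord ≤ 2.
Differentiate: ansatz ord ≤ ord L₀ ⇒ L.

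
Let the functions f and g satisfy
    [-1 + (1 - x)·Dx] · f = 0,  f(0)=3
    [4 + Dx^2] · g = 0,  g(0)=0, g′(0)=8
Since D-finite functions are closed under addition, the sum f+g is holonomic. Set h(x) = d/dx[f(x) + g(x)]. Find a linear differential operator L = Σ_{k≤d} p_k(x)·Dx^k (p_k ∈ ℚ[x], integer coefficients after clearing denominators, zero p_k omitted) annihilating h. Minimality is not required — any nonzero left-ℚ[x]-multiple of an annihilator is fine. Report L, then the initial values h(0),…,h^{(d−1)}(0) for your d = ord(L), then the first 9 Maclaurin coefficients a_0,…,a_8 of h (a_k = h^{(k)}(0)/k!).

L = (64 - 32·x + 16·x^2) + (-20 + 36·x - 24·x^2 + 8·x^3)·Dx + (16 - 8·x + 4·x^2)·Dx^2 + (-5 + 9·x - 6·x^2 + 2·x^3)·Dx^3  (order 3).
h: a_k = 11, 6, -7, 12, 61/3, 18, 913/45, 24, 8521/315, …
ICs: h(0) = 11, h′(0) = 6, h′′(0) = -14.

f: a_k = 3, 3, 3, 3, 3, 3, 3, 3, 3, …
g: a_k = 0, 8, 0, -16/3, 0, 16/15, 0, -32/315, 0, …
L₀ := lclm(L_f,L_g); ord L₀ ≤ 1+2.
Derive L from L₀ (diff closure).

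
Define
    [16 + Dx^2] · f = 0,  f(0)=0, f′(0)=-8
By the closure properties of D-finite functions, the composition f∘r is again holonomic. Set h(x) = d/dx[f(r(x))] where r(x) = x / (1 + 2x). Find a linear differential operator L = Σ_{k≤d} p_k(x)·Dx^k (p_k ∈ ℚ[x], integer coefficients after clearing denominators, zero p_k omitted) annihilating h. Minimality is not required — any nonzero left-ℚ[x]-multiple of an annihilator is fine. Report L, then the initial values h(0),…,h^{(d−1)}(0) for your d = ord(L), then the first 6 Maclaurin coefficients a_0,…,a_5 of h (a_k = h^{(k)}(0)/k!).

L = (40 + 96·x + 96·x^2) + (12 + 72·x + 144·x^2 + 96·x^3)·Dx + (1 + 8·x + 24·x^2 + 32·x^3 + 16·x^4)·Dx^2  (order 2).
h: a_k = -8, 32, -32, -256, 5504/3, -7680, …
ICs: h(0) = -8, h′(0) = 32.

f: a_k = 0, -8, 0, 64/3, 0, -256/15, …
Substitute x→r, Dx→(1/r')Dx; clear ⇒ L₀.
Derive L from L₀ (diff closure).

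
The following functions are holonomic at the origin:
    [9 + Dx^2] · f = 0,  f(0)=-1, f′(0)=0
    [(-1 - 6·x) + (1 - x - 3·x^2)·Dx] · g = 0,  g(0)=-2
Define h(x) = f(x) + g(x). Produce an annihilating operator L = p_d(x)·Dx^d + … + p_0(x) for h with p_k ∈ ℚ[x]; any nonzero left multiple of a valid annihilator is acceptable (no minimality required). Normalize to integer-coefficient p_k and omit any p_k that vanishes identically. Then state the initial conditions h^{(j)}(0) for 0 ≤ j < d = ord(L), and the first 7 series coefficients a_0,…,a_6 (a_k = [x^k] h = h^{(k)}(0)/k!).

L = (-459 - 2916·x - 1539·x^2 - 3888·x^3 - 3645·x^4 - 4374·x^5) + (153 - 153·x - 378·x^2 + 405·x^3 - 2187·x^5 - 2187·x^6)·Dx + (-51 - 324·x - 171·x^2 - 432·x^3 - 405·x^4 - 486·x^5)·Dx^2 + (17 - 17·x - 42·x^2 + 45·x^3 - 243·x^5 - 243·x^6)·Dx^3  (order 3).
h: a_k = -3, -2, -7/2, -14, -331/8, -80, -15439/80, …
ICs: h(0) = -3, h′(0) = -2, h′′(0) = -7.

f: a_k = -1, 0, 9/2, 0, -27/8, 0, 81/80, …
g: a_k = -2, -2, -8, -14, -38, -80, -194, …
Weyl lclm of L_f,L_g ⇒ L₀ (ord ≤ 3).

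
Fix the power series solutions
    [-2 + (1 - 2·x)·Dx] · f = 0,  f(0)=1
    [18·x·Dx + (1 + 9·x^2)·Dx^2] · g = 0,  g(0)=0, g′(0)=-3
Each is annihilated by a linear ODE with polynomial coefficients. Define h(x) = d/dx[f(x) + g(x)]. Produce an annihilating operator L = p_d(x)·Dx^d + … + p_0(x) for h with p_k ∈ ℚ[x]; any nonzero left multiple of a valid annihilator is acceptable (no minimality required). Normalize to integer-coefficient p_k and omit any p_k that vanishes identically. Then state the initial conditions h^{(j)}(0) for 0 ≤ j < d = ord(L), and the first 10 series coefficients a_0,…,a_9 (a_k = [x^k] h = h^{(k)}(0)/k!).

L = (-36 + 288·x + 972·x^2) + (21 - 36·x + 9·x^2 + 972·x^3)·Dx + (-2 - 5·x - 45·x^3 + 162·x^4)·Dx^2  (order 2).
h: a_k = -1, 8, 51, 64, -83, 384, 3083, 2048, -15075, 10240, …
ICs: h(0) = -1, h′(0) = 8.

f: a_k = 1, 2, 4, 8, 16, 32, 64, 128, 256, 512, …
g: a_k = 0, -3, 0, 9, 0, -243/5, 0, 2187/7, 0, -2187, …
Weyl lclm of L_f,L_g ⇒ L₀ (ord ≤ 3).
Differentiate: ansatz ord ≤ ord L₀ ⇒ L.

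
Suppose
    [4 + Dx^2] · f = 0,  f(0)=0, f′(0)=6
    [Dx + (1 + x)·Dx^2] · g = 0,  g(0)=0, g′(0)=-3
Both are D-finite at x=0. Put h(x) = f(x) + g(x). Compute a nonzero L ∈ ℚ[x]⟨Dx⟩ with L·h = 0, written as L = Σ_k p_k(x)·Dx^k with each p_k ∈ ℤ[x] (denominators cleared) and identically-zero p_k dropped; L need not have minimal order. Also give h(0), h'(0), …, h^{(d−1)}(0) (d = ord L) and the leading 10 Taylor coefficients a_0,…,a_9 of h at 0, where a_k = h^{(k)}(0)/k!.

f: a_k = 0, 6, 0, -4, 0, 4/5, 0, -8/105, 0, 4/945, …
g: a_k = 0, -3, 3/2, -1, 3/4, -3/5, 1/2, -3/7, 3/8, -1/3, …
Sum ⇒ L₀ = lclm(L_f,L_g) in ℚ(x)⟨Dx⟩.
L = (20 + 16·x + 8·x^2)·Dx + (12 + 28·x + 24·x^2 + 8·x^3)·Dx^2 + (5 + 4·x + 2·x^2)·Dx^3 + (3 + 7·x + 6·x^2 + 2·x^3)·Dx^4  (order 4).
h: a_k = 0, 3, 3/2, -5, 3/4, 1/5, 1/2, -53/105, 3/8, -311/945, …
ICs: h(0) = 0, h′(0) = 3, h′′(0) = 3, h′′′(0) = -30.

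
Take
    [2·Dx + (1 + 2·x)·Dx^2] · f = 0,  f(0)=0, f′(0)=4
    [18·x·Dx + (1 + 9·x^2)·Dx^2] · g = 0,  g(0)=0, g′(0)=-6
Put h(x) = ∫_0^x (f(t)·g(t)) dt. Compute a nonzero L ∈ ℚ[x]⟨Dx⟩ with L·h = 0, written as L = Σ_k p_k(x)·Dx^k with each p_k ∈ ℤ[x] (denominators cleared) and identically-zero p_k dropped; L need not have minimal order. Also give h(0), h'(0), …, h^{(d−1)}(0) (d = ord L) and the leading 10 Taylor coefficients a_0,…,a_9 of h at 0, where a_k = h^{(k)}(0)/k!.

f: a_k = 0, 4, -4, 16/3, -8, 64/5, -64/3, 256/7, -64, 1024/9, …
g: a_k = 0, -6, 0, 18, 0, -486/5, 0, 4374/7, 0, -4374, …
h₀=f·g: eliminate ⇒ L₀, order ≤ 2·2.
Integrate: L := L₀·Dx.
L = (792 + 3024·x + 22680·x^2 + 102384·x^3 + 174960·x^4 + 151632·x^5 + 104976·x^7)·Dx^2 + (332 + 4752·x + 28908·x^2 + 127008·x^3 + 351216·x^4 + 542376·x^5 + 408240·x^6 + 157464·x^7 + 367416·x^8)·Dx^3 + (44 + 916·x + 6696·x^2 + 27252·x^3 + 85860·x^4 + 193428·x^5 + 279936·x^6 + 224532·x^7 + 157464·x^8 + 209952·x^9)·Dx^4 + (10 + 76·x + 418·x^2 + 1728·x^3 + 5391·x^4 + 12960·x^5 + 24948·x^6 + 34992·x^7 + 29889·x^8 + 26244·x^9 + 26244·x^10)·Dx^5  (order 5).
h: a_k = 0, 0, 0, -8, 6, 8, -4, -264/5, 233/5, 664/3, …
ICs: h(0) = 0, h′(0) = 0, h′′(0) = 0, h′′′(0) = -48, h′′′′(0) = 144.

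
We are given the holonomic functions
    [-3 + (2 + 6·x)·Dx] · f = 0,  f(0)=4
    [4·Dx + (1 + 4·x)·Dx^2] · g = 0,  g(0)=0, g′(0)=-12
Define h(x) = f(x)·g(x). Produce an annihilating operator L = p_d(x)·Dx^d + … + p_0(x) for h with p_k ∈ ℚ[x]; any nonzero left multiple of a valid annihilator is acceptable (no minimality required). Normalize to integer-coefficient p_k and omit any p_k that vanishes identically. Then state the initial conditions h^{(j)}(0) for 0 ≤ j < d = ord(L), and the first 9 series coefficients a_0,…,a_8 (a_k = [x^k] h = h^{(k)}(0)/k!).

f: a_k = 4, 6, -9/2, 27/4, -405/32, 1701/64, -15309/256, 72171/512, -2814669/8192, …
g: a_k = 0, -12, 24, -64, 192, -3072/5, 2048, -49152/7, 24576, …
L₀ := L_f ⊗_s L_g (sym. prod.), ord ≤ 2.
L = (3 + 36·x) + (4 + 12·x)·Dx + (4 + 40·x + 132·x^2 + 144·x^3)·Dx^2  (order 2).
h: a_k = 0, -48, 24, -58, 195, -28149/40, 206953/80, -21442563/2240, 159276489/4480, …
ICs: h(0) = 0, h′(0) = -48.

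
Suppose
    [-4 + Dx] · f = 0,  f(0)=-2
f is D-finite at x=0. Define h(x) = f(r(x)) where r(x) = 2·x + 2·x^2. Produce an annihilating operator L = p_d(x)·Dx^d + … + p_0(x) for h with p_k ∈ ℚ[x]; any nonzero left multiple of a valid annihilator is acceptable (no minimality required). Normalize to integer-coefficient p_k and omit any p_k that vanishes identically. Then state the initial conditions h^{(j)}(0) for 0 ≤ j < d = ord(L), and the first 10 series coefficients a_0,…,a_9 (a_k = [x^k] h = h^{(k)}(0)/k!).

L = (-8 - 16·x) + Dx  (order 1).
h: a_k = -2, -16, -80, -896/3, -2752/3, -36352/15, -255488/45, -757760/63, -7365632/315, -119545856/2835, …
ICs: h(0) = -2.

f: a_k = -2, -8, -16, -64/3, -64/3, -256/15, -512/45, -2048/315, -1024/315, -4096/2835, …
f∘r: x↦r, Dx↦Dx/r' in L_f ⇒ L₀.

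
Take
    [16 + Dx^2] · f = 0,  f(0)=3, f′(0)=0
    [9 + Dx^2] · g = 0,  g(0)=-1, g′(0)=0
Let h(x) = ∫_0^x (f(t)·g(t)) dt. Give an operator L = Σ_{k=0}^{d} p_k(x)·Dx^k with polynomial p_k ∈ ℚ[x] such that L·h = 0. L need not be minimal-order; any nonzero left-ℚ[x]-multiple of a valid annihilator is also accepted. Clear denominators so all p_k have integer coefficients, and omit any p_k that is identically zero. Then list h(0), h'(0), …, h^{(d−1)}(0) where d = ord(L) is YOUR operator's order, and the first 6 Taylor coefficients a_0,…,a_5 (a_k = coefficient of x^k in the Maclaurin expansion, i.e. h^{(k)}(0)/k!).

f: a_k = 3, 0, -24, 0, 32, 0, …
g: a_k = -1, 0, 9/2, 0, -27/8, 0, …
Sym-product of L_f,L_g gives L₀ (≤ ord 4).
∫: right-multiply L₀ by Dx.
L = 49·Dx + 50·Dx^3 + Dx^5  (order 5).
h: a_k = 0, -3, 0, 25/2, 0, -1201/40, …
ICs: h(0) = 0, h′(0) = -3, h′′(0) = 0, h′′′(0) = 75, h′′′′(0) = 0.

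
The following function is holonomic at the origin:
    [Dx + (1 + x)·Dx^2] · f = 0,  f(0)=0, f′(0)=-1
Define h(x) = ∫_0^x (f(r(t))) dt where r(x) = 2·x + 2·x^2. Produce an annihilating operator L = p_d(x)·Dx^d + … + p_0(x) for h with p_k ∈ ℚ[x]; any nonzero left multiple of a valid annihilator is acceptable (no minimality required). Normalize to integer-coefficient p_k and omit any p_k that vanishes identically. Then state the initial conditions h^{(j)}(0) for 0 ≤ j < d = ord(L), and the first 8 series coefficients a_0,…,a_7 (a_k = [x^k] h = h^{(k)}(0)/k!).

f: a_k = 0, -1, 1/2, -1/3, 1/4, -1/5, 1/6, -1/7, …
Change of var in L_f (x↦r) gives L₀.
∫: right-multiply L₀ by Dx.
L = (4·x + 4·x^2)·Dx^2 + (1 + 4·x + 6·x^2 + 4·x^3)·Dx^3  (order 3).
h: a_k = 0, 0, -1, 0, 1/3, -2/5, 4/15, 0, …
ICs: h(0) = 0, h′(0) = 0, h′′(0) = -2.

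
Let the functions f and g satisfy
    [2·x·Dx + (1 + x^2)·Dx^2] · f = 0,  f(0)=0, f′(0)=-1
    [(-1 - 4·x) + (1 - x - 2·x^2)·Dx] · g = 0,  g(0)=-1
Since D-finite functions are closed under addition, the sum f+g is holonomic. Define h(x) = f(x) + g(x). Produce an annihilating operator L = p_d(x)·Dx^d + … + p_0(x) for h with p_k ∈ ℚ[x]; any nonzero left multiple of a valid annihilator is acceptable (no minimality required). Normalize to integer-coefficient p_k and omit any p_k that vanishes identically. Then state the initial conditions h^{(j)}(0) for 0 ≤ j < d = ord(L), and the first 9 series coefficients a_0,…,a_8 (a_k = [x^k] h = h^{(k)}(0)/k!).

f: a_k = 0, -1, 0, 1/3, 0, -1/5, 0, 1/7, 0, …
g: a_k = -1, -1, -3, -5, -11, -21, -43, -85, -171, …
Weyl lclm of L_f,L_g ⇒ L₀ (ord ≤ 3).
L = (6 - 24·x - 162·x^2 - 240·x^3 - 384·x^4 - 48·x^6)·Dx + (-16 - 74·x - 88·x^2 - 226·x^3 - 212·x^4 - 304·x^5 - 12·x^6 - 48·x^7)·Dx^2 + (3 + 4·x + 8·x^2 - 28·x^3 - 27·x^4 - 36·x^5 - 40·x^6 - 4·x^7 - 8·x^8)·Dx^3  (order 3).
h: a_k = -1, -2, -3, -14/3, -11, -106/5, -43, -594/7, -171, …
ICs: h(0) = -1, h′(0) = -2, h′′(0) = -6.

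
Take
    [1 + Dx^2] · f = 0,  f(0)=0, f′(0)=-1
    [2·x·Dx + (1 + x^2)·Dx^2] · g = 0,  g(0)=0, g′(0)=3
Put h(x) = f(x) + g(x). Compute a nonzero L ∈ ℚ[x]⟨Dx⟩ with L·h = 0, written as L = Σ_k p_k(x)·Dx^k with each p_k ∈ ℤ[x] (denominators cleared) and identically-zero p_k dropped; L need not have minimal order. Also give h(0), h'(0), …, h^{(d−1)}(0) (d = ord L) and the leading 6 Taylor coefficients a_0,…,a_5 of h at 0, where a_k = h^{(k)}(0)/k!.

L = (-22·x + 28·x^3 + 2·x^5)·Dx + (-1 + 7·x^2 + 9·x^4 + x^6)·Dx^2 + (-22·x + 28·x^3 + 2·x^5)·Dx^3 + (-1 + 7·x^2 + 9·x^4 + x^6)·Dx^4  (order 4).
h: a_k = 0, 2, 0, -5/6, 0, 71/120, …
ICs: h(0) = 0, h′(0) = 2, h′′(0) = 0, h′′′(0) = -5.

f: a_k = 0, -1, 0, 1/6, 0, -1/120, …
g: a_k = 0, 3, 0, -1, 0, 3/5, …
L₀ := lclm(L_f,L_g); ord L₀ ≤ 2+2.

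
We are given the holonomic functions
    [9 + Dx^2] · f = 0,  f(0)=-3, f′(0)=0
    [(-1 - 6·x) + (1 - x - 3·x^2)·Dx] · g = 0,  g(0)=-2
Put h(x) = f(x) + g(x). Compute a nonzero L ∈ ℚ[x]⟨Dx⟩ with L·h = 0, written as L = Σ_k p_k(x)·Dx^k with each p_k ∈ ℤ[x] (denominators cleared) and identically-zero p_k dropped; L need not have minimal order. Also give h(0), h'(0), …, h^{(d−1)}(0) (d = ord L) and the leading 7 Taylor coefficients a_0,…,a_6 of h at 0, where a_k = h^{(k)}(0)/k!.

L = (-459 - 2916·x - 1539·x^2 - 3888·x^3 - 3645·x^4 - 4374·x^5) + (153 - 153·x - 378·x^2 + 405·x^3 - 2187·x^5 - 2187·x^6)·Dx + (-51 - 324·x - 171·x^2 - 432·x^3 - 405·x^4 - 486·x^5)·Dx^2 + (17 - 17·x - 42·x^2 + 45·x^3 - 243·x^5 - 243·x^6)·Dx^3  (order 3).
h: a_k = -5, -2, 11/2, -14, -385/8, -80, -15277/80, …
ICs: h(0) = -5, h′(0) = -2, h′′(0) = 11.

f: a_k = -3, 0, 27/2, 0, -81/8, 0, 243/80, …
g: a_k = -2, -2, -8, -14, -38, -80, -194, …
Sum ⇒ L₀ = lclm(L_f,L_g) in ℚ(x)⟨Dx⟩.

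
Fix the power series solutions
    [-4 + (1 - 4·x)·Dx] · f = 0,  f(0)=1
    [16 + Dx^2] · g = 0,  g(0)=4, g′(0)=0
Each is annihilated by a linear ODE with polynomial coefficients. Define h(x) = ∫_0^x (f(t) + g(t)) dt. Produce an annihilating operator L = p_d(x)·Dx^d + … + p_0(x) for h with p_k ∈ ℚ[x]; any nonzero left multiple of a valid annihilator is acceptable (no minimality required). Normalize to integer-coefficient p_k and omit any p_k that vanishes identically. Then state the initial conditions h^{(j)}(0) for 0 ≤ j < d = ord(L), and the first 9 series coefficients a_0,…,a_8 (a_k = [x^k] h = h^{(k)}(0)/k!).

L = (448 - 512·x + 1024·x^2)·Dx + (-48 + 320·x - 768·x^2 + 1024·x^3)·Dx^2 + (28 - 32·x + 64·x^2)·Dx^3 + (-3 + 20·x - 48·x^2 + 64·x^3)·Dx^4  (order 4).
h: a_k = 0, 5, 2, -16/3, 16, 896/15, 512/3, 183296/315, 2048, …
ICs: h(0) = 0, h′(0) = 5, h′′(0) = 4, h′′′(0) = -32.

f: a_k = 1, 4, 16, 64, 256, 1024, 4096, 16384, 65536, …
g: a_k = 4, 0, -32, 0, 128/3, 0, -1024/45, 0, 2048/315, …
Weyl lclm of L_f,L_g ⇒ L₀ (ord ≤ 3).
h=∫h₀ ⇒ L = L₀·Dx.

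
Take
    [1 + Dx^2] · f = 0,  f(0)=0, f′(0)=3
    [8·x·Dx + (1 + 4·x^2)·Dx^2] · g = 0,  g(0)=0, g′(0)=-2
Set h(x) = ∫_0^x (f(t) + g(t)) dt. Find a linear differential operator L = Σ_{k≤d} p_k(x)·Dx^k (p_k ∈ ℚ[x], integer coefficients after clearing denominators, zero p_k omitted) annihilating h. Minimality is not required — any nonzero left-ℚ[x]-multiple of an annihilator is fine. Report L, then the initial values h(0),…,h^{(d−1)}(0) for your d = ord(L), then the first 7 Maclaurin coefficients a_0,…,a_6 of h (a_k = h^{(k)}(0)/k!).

L = (-376·x + 1600·x^3 + 128·x^5)·Dx^2 + (-7 + 76·x^2 + 432·x^4 + 64·x^6)·Dx^3 + (-376·x + 1600·x^3 + 128·x^5)·Dx^4 + (-7 + 76·x^2 + 432·x^4 + 64·x^6)·Dx^5  (order 5).
h: a_k = 0, 0, 1/2, 0, 13/24, 0, -17/16, …
ICs: h(0) = 0, h′(0) = 0, h′′(0) = 1, h′′′(0) = 0, h′′′′(0) = 13.

f: a_k = 0, 3, 0, -1/2, 0, 1/40, 0, …
g: a_k = 0, -2, 0, 8/3, 0, -32/5, 0, …
f+g: L₀ = lclm(L_f,L_g), ord ≤ 2+2.
h=∫h₀ ⇒ L = L₀·Dx.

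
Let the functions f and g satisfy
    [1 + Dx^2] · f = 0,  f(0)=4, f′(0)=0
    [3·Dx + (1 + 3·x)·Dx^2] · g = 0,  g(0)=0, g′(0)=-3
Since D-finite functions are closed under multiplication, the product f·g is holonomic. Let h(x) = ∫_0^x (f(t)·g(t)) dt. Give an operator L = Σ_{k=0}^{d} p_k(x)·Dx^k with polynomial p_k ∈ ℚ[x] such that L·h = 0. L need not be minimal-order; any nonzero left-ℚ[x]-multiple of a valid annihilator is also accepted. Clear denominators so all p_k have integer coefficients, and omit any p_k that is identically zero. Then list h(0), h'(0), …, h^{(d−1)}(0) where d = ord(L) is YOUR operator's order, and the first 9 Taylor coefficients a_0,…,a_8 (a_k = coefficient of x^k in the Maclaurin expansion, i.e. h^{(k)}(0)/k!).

L = (-203 - 222·x - 189·x^2 + 432·x^3 + 324·x^4)·Dx + (-84 - 108·x + 648·x^2 + 648·x^3)·Dx^2 + (-208 - 228·x - 54·x^2 + 864·x^3 + 648·x^4)·Dx^3 + (-84 - 108·x + 648·x^2 + 648·x^3)·Dx^4 + (-5 - 6·x + 135·x^2 + 432·x^3 + 324·x^4)·Dx^5  (order 5).
h: a_k = 0, 0, -6, 6, -15/2, 72/5, -1769/60, 255/4, -484679/3360, …
ICs: h(0) = 0, h′(0) = 0, h′′(0) = -12, h′′′(0) = 36, h′′′′(0) = -180.

f: a_k = 4, 0, -2, 0, 1/6, 0, -1/180, 0, 1/10080, …
g: a_k = 0, -3, 9/2, -9, 81/4, -243/5, 243/2, -2187/7, 6561/8, …
f·g: L₀ = L_f ⊗_s L_g, ord ≤ 2·2.
Integrate: L := L₀·Dx.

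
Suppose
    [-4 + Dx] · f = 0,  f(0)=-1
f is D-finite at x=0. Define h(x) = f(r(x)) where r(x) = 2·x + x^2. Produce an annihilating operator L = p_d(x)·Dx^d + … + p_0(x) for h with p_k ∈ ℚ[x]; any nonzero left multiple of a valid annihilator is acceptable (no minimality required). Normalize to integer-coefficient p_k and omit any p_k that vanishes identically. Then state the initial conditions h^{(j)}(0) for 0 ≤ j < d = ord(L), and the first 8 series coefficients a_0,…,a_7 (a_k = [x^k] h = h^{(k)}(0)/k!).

f: a_k = -1, -4, -8, -32/3, -32/3, -128/15, -256/45, -1024/315, …
f∘r: x↦r, Dx↦Dx/r' in L_f ⇒ L₀.
L = (-8 - 8·x) + Dx  (order 1).
h: a_k = -1, -8, -36, -352/3, -920/3, -3392/5, -59104/45, -717056/315, …
ICs: h(0) = -1.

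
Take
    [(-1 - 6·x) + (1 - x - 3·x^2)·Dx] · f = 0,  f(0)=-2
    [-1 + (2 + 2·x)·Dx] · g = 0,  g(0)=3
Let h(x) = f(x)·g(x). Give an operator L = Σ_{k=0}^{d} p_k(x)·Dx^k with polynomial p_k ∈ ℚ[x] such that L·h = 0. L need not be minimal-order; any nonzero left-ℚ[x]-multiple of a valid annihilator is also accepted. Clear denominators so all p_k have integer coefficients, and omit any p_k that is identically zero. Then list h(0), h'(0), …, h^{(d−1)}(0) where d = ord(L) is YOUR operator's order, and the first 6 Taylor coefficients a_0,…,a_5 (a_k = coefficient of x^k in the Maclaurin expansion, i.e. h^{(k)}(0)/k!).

L = (3 + 13·x + 9·x^2) + (-2 + 8·x^2 + 6·x^3)·Dx  (order 1).
h: a_k = -6, -9, -105/4, -429/8, -8457/64, -37527/128, …
ICs: h(0) = -6.

f: a_k = -2, -2, -8, -14, -38, -80, …
g: a_k = 3, 3/2, -3/8, 3/16, -15/128, 21/256, …
L₀ := L_f ⊗_s L_g (sym. prod.), ord ≤ 1.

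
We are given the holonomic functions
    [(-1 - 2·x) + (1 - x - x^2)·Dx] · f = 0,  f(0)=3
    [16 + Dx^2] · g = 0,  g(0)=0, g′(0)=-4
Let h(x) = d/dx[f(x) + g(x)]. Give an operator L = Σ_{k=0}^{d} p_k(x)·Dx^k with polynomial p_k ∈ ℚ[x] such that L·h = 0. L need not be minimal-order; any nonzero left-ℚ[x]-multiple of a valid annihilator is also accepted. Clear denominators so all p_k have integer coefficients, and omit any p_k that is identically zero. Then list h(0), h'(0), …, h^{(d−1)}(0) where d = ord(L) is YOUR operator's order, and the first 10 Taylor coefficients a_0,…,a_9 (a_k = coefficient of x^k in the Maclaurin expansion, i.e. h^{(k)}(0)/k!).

L = (1472 + 2624·x + 2560·x^2 + 640·x^3 + 2240·x^4 + 2304·x^5 + 768·x^6) + (-272 - 112·x + 1008·x^2 - 160·x^3 - 800·x^4 + 576·x^5 + 896·x^6 + 256·x^7)·Dx + (92 + 164·x + 160·x^2 + 40·x^3 + 140·x^4 + 144·x^5 + 48·x^6)·Dx^2 + (-17 - 7·x + 63·x^2 - 10·x^3 - 50·x^4 + 36·x^5 + 56·x^6 + 16·x^7)·Dx^3  (order 3).
h: a_k = -1, 12, 59, 60, 232/3, 234, 20869/45, 816, 465727/315, 2670, …
ICs: h(0) = -1, h′(0) = 12, h′′(0) = 118.

f: a_k = 3, 3, 6, 9, 15, 24, 39, 63, 102, 165, …
g: a_k = 0, -4, 0, 32/3, 0, -128/15, 0, 1024/315, 0, -2048/2835, …
Sum ⇒ L₀ = lclm(L_f,L_g) in ℚ(x)⟨Dx⟩.
Derive L from L₀ (diff closure).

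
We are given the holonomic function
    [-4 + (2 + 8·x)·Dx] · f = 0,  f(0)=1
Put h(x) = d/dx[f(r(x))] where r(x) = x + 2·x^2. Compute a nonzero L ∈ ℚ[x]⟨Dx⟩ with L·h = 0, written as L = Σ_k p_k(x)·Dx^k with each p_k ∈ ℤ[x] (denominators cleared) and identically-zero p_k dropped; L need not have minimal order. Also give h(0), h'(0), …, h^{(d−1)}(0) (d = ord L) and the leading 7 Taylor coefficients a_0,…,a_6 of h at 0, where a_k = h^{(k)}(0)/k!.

L = 2 + (-1 - 8·x - 24·x^2 - 32·x^3)·Dx  (order 1).
h: a_k = 2, 4, -12, 24, -20, -72, 392, …
ICs: h(0) = 2.

f: a_k = 1, 2, -2, 4, -10, 28, -84, …
f∘r: x↦r, Dx↦Dx/r' in L_f ⇒ L₀.
h₀' ⇒ L via d/dx closure of L₀.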